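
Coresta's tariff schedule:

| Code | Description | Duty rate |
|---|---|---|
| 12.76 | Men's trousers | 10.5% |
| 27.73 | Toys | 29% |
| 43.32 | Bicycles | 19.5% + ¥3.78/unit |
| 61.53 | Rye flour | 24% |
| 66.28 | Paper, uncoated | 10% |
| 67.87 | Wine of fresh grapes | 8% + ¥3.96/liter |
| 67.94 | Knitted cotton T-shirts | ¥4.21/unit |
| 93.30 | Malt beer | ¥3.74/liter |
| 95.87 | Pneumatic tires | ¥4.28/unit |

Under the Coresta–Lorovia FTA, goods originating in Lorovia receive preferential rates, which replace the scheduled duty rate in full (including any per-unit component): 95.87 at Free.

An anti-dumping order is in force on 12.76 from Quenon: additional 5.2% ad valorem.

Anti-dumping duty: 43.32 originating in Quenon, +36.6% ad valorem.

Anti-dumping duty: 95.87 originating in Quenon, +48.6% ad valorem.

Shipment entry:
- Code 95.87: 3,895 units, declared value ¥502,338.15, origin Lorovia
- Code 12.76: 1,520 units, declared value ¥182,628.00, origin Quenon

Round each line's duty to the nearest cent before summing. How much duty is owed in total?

Line 1 (95.87, Lorovia, 3,895 units, ¥502,338.15):
Base rate for 95.87 is ¥4.28/unit.
Origin Lorovia qualifies under the Coresta–Lorovia agreement and 95.87 is covered: preferential rate Free applies instead.
The additional-duty order on 95.87 targets Quenon, not Lorovia; it does not apply.
Duty = ¥502,338.15 × 0% = ¥0.00.
Line 2 (12.76, Quenon, 1,520 units, ¥182,628.00):
Base rate for 12.76 is 10.5%.
Additional duty on 12.76 from Quenon: +5.2%. Applied ad valorem rate: 10.5% + 5.2% = 15.7%.
Duty = ¥182,628.00 × 15.7% = ¥28,672.60.
Total = ¥0.00 + ¥28,672.60 = ¥28,672.60.

¥28,672.60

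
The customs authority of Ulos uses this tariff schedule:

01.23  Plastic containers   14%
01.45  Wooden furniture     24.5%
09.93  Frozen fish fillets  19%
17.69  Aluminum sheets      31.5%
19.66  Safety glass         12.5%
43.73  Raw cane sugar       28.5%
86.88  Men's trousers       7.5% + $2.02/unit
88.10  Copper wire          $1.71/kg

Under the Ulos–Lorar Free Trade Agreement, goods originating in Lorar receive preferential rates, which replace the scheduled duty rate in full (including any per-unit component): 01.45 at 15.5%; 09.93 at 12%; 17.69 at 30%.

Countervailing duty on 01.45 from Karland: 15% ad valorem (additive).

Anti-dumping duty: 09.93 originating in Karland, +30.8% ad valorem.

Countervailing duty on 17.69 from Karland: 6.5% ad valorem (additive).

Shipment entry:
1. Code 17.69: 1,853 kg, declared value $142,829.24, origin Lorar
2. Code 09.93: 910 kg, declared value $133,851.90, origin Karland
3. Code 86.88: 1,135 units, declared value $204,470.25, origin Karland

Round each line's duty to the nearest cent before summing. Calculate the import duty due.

Line 1 (17.69, Lorar, 1,853 kg, $142,829.24):
Base rate for 17.69 is 31.5%.
Origin Lorar qualifies under the Ulos–Lorar agreement and 17.69 is covered: preferential rate 30% applies instead.
The additional-duty order on 17.69 targets Karland, not Lorar; it does not apply.
Duty = $142,829.24 × 30% = $42,848.77.
Line 2 (09.93, Karland, 910 kg, $133,851.90):
Base rate for 09.93 is 19%.
09.93 has an FTA preferential rate, but origin Karland is not Lorar; base rate stands.
Additional duty on 09.93 from Karland: +30.8%. Applied ad valorem rate: 19% + 30.8% = 49.8%.
Duty = $133,851.90 × 49.8% = $66,658.25.
Line 3 (86.88, Karland, 1,135 units, $204,470.25):
Base rate for 86.88 is 7.5% + $2.02/unit.
Duty = $204,470.25 × 7.5% + 1,135 × $2.02 = $17,627.97.
Total = $42,848.77 + $66,658.25 + $17,627.97 = $127,134.99.

$127,134.99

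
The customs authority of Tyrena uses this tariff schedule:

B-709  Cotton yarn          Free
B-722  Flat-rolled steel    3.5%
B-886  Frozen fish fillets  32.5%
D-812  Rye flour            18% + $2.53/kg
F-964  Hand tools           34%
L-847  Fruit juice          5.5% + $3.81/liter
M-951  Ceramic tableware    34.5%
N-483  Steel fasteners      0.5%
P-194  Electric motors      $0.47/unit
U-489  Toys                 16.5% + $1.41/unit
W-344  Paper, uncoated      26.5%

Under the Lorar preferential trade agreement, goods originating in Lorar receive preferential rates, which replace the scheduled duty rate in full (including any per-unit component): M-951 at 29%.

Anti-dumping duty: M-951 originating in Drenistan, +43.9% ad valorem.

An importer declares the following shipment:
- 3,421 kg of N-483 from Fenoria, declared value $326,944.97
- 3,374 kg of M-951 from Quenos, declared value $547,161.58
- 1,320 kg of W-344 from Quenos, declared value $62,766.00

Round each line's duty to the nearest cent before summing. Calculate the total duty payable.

$207,038.46

Line 1 (N-483, Fenoria, 3,421 kg, $326,944.97):
Base rate for N-483 is 0.5%.
Duty = $326,944.97 × 0.5% = $1,634.72.
Line 2 (M-951, Quenos, 3,374 kg, $547,161.58):
Base rate for M-951 is 34.5%.
M-951 has an FTA preferential rate, but origin Quenos is not Lorar; base rate stands.
The additional-duty order on M-951 targets Drenistan, not Quenos; it does not apply.
Duty = $547,161.58 × 34.5% = $188,770.75.
Line 3 (W-344, Quenos, 1,320 kg, $62,766.00):
Base rate for W-344 is 26.5%.
Duty = $62,766.00 × 26.5% = $16,632.99.
Total = $1,634.72 + $188,770.75 + $16,632.99 = $207,038.46.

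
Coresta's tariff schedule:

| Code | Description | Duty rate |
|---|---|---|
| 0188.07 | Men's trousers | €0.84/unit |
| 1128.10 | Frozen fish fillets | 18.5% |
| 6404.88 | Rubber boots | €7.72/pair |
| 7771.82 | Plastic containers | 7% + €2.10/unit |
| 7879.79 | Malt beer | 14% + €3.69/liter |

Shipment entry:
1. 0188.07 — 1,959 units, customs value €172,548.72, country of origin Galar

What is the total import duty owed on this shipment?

Line 1 (0188.07, Galar, 1,959 units, €172,548.72):
Base rate for 0188.07 is €0.84/unit.
Duty = 1,959 × €0.84 = €1,645.56.

€1,645.56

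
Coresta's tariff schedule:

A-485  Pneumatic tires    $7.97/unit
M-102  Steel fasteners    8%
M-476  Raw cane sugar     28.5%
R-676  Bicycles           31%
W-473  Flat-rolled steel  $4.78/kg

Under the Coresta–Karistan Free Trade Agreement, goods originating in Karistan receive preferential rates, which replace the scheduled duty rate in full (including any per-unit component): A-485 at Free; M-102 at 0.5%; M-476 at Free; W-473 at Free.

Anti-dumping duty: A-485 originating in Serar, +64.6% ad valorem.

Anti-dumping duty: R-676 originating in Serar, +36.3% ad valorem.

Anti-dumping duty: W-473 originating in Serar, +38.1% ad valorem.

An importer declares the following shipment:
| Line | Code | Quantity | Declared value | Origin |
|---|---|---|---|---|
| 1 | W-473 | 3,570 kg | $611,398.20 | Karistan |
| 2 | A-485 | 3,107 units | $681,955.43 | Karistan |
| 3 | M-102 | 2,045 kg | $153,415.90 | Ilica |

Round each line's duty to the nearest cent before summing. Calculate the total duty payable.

Line 1 (W-473, Karistan, 3,570 kg, $611,398.20):
Base rate for W-473 is $4.78/kg.
Origin Karistan qualifies under the Coresta–Karistan agreement and W-473 is covered: preferential rate Free applies instead.
The additional-duty order on W-473 targets Serar, not Karistan; it does not apply.
Duty = $611,398.20 × 0% = $0.00.
Line 2 (A-485, Karistan, 3,107 units, $681,955.43):
Base rate for A-485 is $7.97/unit.
Origin Karistan qualifies under the Coresta–Karistan agreement and A-485 is covered: preferential rate Free applies instead.
The additional-duty order on A-485 targets Serar, not Karistan; it does not apply.
Duty = $681,955.43 × 0% = $0.00.
Line 3 (M-102, Ilica, 2,045 kg, $153,415.90):
Base rate for M-102 is 8%.
M-102 has an FTA preferential rate, but origin Ilica is not Karistan; base rate stands.
Duty = $153,415.90 × 8% = $12,273.27.
Total = $0.00 + $0.00 + $12,273.27 = $12,273.27.

$12,273.27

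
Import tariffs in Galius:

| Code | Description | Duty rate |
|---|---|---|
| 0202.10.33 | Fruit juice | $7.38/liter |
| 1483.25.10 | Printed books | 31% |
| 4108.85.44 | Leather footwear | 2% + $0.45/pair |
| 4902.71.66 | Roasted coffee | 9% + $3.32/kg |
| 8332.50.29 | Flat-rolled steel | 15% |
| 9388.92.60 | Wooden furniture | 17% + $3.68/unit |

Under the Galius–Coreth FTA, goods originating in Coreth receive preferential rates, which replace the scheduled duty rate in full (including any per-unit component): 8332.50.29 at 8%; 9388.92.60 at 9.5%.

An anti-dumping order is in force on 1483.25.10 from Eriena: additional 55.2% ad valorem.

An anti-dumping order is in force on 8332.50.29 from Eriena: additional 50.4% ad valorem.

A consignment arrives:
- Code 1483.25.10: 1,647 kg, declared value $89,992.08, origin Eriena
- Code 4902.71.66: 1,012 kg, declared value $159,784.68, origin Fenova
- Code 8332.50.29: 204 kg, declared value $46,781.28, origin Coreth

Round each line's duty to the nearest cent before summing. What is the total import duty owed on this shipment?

$99,056.13

Line 1 (1483.25.10, Eriena, 1,647 kg, $89,992.08):
Base rate for 1483.25.10 is 31%.
Additional duty on 1483.25.10 from Eriena: +55.2%. Applied ad valorem rate: 31% + 55.2% = 86.2%.
Duty = $89,992.08 × 86.2% = $77,573.17.
Line 2 (4902.71.66, Fenova, 1,012 kg, $159,784.68):
Base rate for 4902.71.66 is 9% + $3.32/kg.
Duty = $159,784.68 × 9% + 1,012 × $3.32 = $17,740.46.
Line 3 (8332.50.29, Coreth, 204 kg, $46,781.28):
Base rate for 8332.50.29 is 15%.
Origin Coreth qualifies under the Galius–Coreth agreement and 8332.50.29 is covered: preferential rate 8% applies instead.
The additional-duty order on 8332.50.29 targets Eriena, not Coreth; it does not apply.
Duty = $46,781.28 × 8% = $3,742.50.
Total = $77,573.17 + $17,740.46 + $3,742.50 = $99,056.13.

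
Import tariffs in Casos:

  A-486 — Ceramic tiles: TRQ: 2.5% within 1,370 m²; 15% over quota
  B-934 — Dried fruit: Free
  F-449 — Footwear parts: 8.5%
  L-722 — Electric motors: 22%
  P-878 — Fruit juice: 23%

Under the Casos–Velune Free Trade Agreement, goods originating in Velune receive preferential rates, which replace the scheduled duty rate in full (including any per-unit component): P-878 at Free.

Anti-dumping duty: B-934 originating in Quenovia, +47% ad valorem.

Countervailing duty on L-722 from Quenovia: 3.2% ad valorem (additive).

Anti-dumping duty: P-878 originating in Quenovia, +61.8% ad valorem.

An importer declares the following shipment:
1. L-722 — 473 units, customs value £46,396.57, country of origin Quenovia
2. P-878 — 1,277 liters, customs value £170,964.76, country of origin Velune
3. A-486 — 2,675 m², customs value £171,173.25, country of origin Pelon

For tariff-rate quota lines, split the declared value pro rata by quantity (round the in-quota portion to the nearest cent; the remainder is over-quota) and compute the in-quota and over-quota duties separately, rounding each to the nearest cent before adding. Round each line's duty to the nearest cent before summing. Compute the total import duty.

£26,409.64

Line 1 (L-722, Quenovia, 473 units, £46,396.57):
Base rate for L-722 is 22%.
Additional duty on L-722 from Quenovia: +3.2%. Applied ad valorem rate: 22% + 3.2% = 25.2%.
Duty = £46,396.57 × 25.2% = £11,691.94.
Line 2 (P-878, Velune, 1,277 liters, £170,964.76):
Base rate for P-878 is 23%.
Origin Velune qualifies under the Casos–Velune agreement and P-878 is covered: preferential rate Free applies instead.
The additional-duty order on P-878 targets Quenovia, not Velune; it does not apply.
Duty = £170,964.76 × 0% = £0.00.
Line 3 (A-486, Pelon, 2,675 m², £171,173.25):
Code A-486 is under a tariff-rate quota (threshold 1,370 m²). In-quota: 1,370 m² at 2.5%; over-quota: 1,305 m² at 15%.
Pro-rata value split: in-quota = £171,173.25 × 1,370/2,675 = £87,666.30; over-quota = £171,173.25 − £87,666.30 = £83,506.95.
In-quota duty = £87,666.30 × 2.5% = £2,191.66. Over-quota duty = £83,506.95 × 15% = £12,526.04.
Line duty = £2,191.66 + £12,526.04 = £14,717.70.
Total = £11,691.94 + £0.00 + £14,717.70 = £26,409.64.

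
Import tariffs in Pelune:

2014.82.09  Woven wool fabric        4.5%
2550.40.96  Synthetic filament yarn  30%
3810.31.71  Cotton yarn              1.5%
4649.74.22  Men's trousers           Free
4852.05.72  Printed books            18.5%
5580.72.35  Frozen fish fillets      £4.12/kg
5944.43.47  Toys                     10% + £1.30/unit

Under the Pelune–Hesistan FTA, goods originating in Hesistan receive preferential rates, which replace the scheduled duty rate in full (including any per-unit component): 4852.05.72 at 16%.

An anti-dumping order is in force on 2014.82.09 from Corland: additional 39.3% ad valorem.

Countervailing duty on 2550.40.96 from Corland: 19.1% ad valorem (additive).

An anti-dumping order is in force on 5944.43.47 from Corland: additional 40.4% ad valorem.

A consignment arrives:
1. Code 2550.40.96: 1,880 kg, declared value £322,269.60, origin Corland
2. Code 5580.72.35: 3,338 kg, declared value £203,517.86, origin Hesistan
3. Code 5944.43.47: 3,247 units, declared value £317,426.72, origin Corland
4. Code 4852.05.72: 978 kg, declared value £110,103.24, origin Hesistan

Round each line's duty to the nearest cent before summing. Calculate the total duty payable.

£353,807.62

Line 1 (2550.40.96, Corland, 1,880 kg, £322,269.60):
Base rate for 2550.40.96 is 30%.
Additional duty on 2550.40.96 from Corland: +19.1%. Applied ad valorem rate: 30% + 19.1% = 49.1%.
Duty = £322,269.60 × 49.1% = £158,234.37.
Line 2 (5580.72.35, Hesistan, 3,338 kg, £203,517.86):
Base rate for 5580.72.35 is £4.12/kg.
Origin Hesistan is the FTA partner but 5580.72.35 is not on the preference list; base rate stands.
Duty = 3,338 × £4.12 = £13,752.56.
Line 3 (5944.43.47, Corland, 3,247 units, £317,426.72):
Base rate for 5944.43.47 is 10% + £1.30/unit.
Additional duty on 5944.43.47 from Corland: +40.4%. Applied ad valorem rate: 10% + 40.4% = 50.4%.
Duty = £317,426.72 × 50.4% + 3,247 × £1.30 = £164,204.17.
Line 4 (4852.05.72, Hesistan, 978 kg, £110,103.24):
Base rate for 4852.05.72 is 18.5%.
Origin Hesistan qualifies under the Pelune–Hesistan agreement and 4852.05.72 is covered: preferential rate 16% applies instead.
Duty = £110,103.24 × 16% = £17,616.52.
Total = £158,234.37 + £13,752.56 + £164,204.17 + £17,616.52 = £353,807.62.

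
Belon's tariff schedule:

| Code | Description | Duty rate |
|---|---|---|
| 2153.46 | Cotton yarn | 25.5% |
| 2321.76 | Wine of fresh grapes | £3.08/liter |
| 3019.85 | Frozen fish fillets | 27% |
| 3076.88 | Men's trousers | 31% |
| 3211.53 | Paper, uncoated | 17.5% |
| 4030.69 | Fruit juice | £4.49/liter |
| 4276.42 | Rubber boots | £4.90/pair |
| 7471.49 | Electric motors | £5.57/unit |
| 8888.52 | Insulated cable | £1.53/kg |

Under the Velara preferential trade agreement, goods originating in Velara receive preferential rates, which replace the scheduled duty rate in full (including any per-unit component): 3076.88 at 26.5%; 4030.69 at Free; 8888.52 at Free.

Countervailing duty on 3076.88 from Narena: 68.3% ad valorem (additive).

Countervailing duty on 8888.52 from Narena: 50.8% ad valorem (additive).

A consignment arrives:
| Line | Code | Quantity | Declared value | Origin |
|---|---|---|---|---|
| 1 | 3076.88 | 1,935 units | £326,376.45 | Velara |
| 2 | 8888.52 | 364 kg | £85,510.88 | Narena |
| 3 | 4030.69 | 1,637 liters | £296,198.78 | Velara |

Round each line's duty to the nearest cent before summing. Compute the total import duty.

£130,486.21

Line 1 (3076.88, Velara, 1,935 units, £326,376.45):
Base rate for 3076.88 is 31%.
Origin Velara qualifies under the Belon–Velara agreement and 3076.88 is covered: preferential rate 26.5% applies instead.
The additional-duty order on 3076.88 targets Narena, not Velara; it does not apply.
Duty = £326,376.45 × 26.5% = £86,489.76.
Line 2 (8888.52, Narena, 364 kg, £85,510.88):
Base rate for 8888.52 is £1.53/kg.
8888.52 has an FTA preferential rate, but origin Narena is not Velara; base rate stands.
Additional duty on 8888.52 from Narena: +50.8% ad valorem. Applied ad valorem rate = 50.8%.
Duty = £85,510.88 × 50.8% + 364 × £1.53 = £43,996.45.
Line 3 (4030.69, Velara, 1,637 liters, £296,198.78):
Base rate for 4030.69 is £4.49/liter.
Origin Velara qualifies under the Belon–Velara agreement and 4030.69 is covered: preferential rate Free applies instead.
Duty = £296,198.78 × 0% = £0.00.
Total = £86,489.76 + £43,996.45 + £0.00 = £130,486.21.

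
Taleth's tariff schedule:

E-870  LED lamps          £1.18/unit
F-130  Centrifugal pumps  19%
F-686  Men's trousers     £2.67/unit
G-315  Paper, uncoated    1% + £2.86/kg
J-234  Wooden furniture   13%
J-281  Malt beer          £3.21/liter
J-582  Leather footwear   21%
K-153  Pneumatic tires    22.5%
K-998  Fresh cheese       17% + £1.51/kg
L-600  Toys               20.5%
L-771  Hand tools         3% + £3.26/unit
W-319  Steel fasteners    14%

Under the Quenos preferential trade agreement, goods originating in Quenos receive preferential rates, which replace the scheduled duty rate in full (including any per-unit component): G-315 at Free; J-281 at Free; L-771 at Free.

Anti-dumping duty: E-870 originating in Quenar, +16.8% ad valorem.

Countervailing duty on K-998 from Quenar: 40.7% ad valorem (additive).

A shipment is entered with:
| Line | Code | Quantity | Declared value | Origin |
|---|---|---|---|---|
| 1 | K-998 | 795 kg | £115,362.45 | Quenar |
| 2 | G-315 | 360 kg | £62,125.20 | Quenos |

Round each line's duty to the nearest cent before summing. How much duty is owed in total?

£67,764.58

Line 1 (K-998, Quenar, 795 kg, £115,362.45):
Base rate for K-998 is 17% + £1.51/kg.
Additional duty on K-998 from Quenar: +40.7%. Applied ad valorem rate: 17% + 40.7% = 57.7%.
Duty = £115,362.45 × 57.7% + 795 × £1.51 = £67,764.58.
Line 2 (G-315, Quenos, 360 kg, £62,125.20):
Base rate for G-315 is 1% + £2.86/kg.
Origin Quenos qualifies under the Taleth–Quenos agreement and G-315 is covered: preferential rate Free applies instead.
Duty = £62,125.20 × 0% = £0.00.
Total = £67,764.58 + £0.00 = £67,764.58.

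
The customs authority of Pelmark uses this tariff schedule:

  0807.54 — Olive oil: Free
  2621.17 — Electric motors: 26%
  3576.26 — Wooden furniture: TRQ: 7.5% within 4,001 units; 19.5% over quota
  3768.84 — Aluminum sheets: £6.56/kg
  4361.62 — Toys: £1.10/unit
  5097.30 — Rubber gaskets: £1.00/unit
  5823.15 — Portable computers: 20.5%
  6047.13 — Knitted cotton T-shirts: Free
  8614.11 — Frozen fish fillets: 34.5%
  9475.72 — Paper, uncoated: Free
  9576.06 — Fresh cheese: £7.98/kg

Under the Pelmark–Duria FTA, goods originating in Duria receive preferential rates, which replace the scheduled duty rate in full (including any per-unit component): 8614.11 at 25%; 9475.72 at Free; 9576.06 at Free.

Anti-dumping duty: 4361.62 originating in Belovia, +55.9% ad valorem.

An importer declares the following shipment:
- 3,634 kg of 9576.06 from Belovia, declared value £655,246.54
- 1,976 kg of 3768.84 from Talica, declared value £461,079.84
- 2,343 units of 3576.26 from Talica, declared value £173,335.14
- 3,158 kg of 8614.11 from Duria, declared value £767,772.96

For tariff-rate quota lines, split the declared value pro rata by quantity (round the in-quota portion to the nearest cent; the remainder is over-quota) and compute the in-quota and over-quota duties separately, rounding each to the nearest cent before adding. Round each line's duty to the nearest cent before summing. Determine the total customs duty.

£246,905.26

Line 1 (9576.06, Belovia, 3,634 kg, £655,246.54):
Base rate for 9576.06 is £7.98/kg.
9576.06 has an FTA preferential rate, but origin Belovia is not Duria; base rate stands.
Duty = 3,634 × £7.98 = £28,999.32.
Line 2 (3768.84, Talica, 1,976 kg, £461,079.84):
Base rate for 3768.84 is £6.56/kg.
Duty = 1,976 × £6.56 = £12,962.56.
Line 3 (3576.26, Talica, 2,343 units, £173,335.14):
Code 3576.26 is under a tariff-rate quota (threshold 4,001 units). Quantity 2,343 units is within the quota, so the in-quota rate 7.5% applies to the full value.
Duty = £173,335.14 × 7.5% = £13,000.14.
Line 4 (8614.11, Duria, 3,158 kg, £767,772.96):
Base rate for 8614.11 is 34.5%.
Origin Duria qualifies under the Pelmark–Duria agreement and 8614.11 is covered: preferential rate 25% applies instead.
Duty = £767,772.96 × 25% = £191,943.24.
Total = £28,999.32 + £12,962.56 + £13,000.14 + £191,943.24 = £246,905.26.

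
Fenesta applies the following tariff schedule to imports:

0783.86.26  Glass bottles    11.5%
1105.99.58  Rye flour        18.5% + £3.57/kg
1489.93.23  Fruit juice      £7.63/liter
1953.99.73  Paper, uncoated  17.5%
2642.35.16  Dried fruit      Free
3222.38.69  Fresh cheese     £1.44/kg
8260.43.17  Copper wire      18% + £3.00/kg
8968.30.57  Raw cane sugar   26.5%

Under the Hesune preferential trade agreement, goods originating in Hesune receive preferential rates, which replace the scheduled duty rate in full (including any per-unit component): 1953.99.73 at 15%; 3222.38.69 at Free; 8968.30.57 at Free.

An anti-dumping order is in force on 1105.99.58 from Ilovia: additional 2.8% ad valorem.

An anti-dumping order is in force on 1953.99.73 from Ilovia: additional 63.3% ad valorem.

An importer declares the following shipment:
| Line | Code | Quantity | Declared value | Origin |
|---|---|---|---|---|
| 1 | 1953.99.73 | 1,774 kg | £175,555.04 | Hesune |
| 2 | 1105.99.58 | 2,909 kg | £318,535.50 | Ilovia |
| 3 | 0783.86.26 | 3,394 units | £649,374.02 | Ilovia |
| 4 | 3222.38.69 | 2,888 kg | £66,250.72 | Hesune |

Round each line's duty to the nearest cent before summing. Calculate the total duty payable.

£179,244.46

Line 1 (1953.99.73, Hesune, 1,774 kg, £175,555.04):
Base rate for 1953.99.73 is 17.5%.
Origin Hesune qualifies under the Fenesta–Hesune agreement and 1953.99.73 is covered: preferential rate 15% applies instead.
The additional-duty order on 1953.99.73 targets Ilovia, not Hesune; it does not apply.
Duty = £175,555.04 × 15% = £26,333.26.
Line 2 (1105.99.58, Ilovia, 2,909 kg, £318,535.50):
Base rate for 1105.99.58 is 18.5% + £3.57/kg.
Additional duty on 1105.99.58 from Ilovia: +2.8%. Applied ad valorem rate: 18.5% + 2.8% = 21.3%.
Duty = £318,535.50 × 21.3% + 2,909 × £3.57 = £78,233.19.
Line 3 (0783.86.26, Ilovia, 3,394 units, £649,374.02):
Base rate for 0783.86.26 is 11.5%.
Duty = £649,374.02 × 11.5% = £74,678.01.
Line 4 (3222.38.69, Hesune, 2,888 kg, £66,250.72):
Base rate for 3222.38.69 is £1.44/kg.
Origin Hesune qualifies under the Fenesta–Hesune agreement and 3222.38.69 is covered: preferential rate Free applies instead.
Duty = £66,250.72 × 0% = £0.00.
Total = £26,333.26 + £78,233.19 + £74,678.01 + £0.00 = £179,244.46.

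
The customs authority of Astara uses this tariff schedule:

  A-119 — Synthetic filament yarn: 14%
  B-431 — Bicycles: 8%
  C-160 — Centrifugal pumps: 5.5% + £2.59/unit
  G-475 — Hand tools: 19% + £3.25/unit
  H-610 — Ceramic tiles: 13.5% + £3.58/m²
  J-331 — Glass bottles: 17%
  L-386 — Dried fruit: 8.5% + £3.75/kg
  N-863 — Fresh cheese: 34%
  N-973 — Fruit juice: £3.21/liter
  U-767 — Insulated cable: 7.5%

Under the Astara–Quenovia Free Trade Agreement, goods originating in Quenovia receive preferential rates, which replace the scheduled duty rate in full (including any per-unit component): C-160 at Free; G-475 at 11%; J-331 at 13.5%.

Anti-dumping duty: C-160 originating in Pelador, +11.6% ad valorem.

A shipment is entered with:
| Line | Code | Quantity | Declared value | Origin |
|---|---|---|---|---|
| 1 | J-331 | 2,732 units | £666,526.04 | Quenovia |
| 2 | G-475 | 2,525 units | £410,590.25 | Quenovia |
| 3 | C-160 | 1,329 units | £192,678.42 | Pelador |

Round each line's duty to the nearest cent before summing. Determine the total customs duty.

Line 1 (J-331, Quenovia, 2,732 units, £666,526.04):
Base rate for J-331 is 17%.
Origin Quenovia qualifies under the Astara–Quenovia agreement and J-331 is covered: preferential rate 13.5% applies instead.
Duty = £666,526.04 × 13.5% = £89,981.02.
Line 2 (G-475, Quenovia, 2,525 units, £410,590.25):
Base rate for G-475 is 19% + £3.25/unit.
Origin Quenovia qualifies under the Astara–Quenovia agreement and G-475 is covered: preferential rate 11% applies instead.
Duty = £410,590.25 × 11% = £45,164.93.
Line 3 (C-160, Pelador, 1,329 units, £192,678.42):
Base rate for C-160 is 5.5% + £2.59/unit.
C-160 has an FTA preferential rate, but origin Pelador is not Quenovia; base rate stands.
Additional duty on C-160 from Pelador: +11.6%. Applied ad valorem rate: 5.5% + 11.6% = 17.1%.
Duty = £192,678.42 × 17.1% + 1,329 × £2.59 = £36,390.12.
Total = £89,981.02 + £45,164.93 + £36,390.12 = £171,536.07.

£171,536.07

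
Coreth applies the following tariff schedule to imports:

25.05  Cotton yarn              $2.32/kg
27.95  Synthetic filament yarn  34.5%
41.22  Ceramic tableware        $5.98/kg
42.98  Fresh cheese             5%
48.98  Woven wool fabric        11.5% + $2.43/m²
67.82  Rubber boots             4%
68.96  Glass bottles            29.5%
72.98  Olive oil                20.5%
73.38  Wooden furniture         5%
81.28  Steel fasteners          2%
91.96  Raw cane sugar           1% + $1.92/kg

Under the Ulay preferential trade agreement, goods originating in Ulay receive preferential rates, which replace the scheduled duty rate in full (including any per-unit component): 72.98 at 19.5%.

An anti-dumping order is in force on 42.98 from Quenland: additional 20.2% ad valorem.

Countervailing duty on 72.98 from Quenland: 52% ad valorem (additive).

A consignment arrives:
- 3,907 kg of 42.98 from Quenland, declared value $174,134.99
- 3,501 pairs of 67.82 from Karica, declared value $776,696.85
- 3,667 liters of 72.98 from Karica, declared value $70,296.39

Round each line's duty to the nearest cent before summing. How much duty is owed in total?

$89,360.65

Line 1 (42.98, Quenland, 3,907 kg, $174,134.99):
Base rate for 42.98 is 5%.
Additional duty on 42.98 from Quenland: +20.2%. Applied ad valorem rate: 5% + 20.2% = 25.2%.
Duty = $174,134.99 × 25.2% = $43,882.02.
Line 2 (67.82, Karica, 3,501 pairs, $776,696.85):
Base rate for 67.82 is 4%.
Duty = $776,696.85 × 4% = $31,067.87.
Line 3 (72.98, Karica, 3,667 liters, $70,296.39):
Base rate for 72.98 is 20.5%.
72.98 has an FTA preferential rate, but origin Karica is not Ulay; base rate stands.
The additional-duty order on 72.98 targets Quenland, not Karica; it does not apply.
Duty = $70,296.39 × 20.5% = $14,410.76.
Total = $43,882.02 + $31,067.87 + $14,410.76 = $89,360.65.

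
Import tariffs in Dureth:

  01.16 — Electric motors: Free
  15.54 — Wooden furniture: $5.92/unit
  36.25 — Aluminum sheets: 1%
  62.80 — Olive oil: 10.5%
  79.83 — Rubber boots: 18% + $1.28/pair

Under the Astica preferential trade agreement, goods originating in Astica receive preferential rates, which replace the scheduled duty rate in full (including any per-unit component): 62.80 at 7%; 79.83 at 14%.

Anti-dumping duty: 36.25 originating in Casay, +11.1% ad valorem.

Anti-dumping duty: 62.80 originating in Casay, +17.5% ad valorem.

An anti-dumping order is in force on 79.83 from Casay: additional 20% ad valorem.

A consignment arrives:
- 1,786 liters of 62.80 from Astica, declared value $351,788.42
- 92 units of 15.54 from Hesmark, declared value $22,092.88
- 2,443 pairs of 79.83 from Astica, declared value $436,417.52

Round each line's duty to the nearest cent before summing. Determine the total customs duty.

Line 1 (62.80, Astica, 1,786 liters, $351,788.42):
Base rate for 62.80 is 10.5%.
Origin Astica qualifies under the Dureth–Astica agreement and 62.80 is covered: preferential rate 7% applies instead.
The additional-duty order on 62.80 targets Casay, not Astica; it does not apply.
Duty = $351,788.42 × 7% = $24,625.19.
Line 2 (15.54, Hesmark, 92 units, $22,092.88):
Base rate for 15.54 is $5.92/unit.
Duty = 92 × $5.92 = $544.64.
Line 3 (79.83, Astica, 2,443 pairs, $436,417.52):
Base rate for 79.83 is 18% + $1.28/pair.
Origin Astica qualifies under the Dureth–Astica agreement and 79.83 is covered: preferential rate 14% applies instead.
The additional-duty order on 79.83 targets Casay, not Astica; it does not apply.
Duty = $436,417.52 × 14% = $61,098.45.
Total = $24,625.19 + $544.64 + $61,098.45 = $86,268.28.

$86,268.28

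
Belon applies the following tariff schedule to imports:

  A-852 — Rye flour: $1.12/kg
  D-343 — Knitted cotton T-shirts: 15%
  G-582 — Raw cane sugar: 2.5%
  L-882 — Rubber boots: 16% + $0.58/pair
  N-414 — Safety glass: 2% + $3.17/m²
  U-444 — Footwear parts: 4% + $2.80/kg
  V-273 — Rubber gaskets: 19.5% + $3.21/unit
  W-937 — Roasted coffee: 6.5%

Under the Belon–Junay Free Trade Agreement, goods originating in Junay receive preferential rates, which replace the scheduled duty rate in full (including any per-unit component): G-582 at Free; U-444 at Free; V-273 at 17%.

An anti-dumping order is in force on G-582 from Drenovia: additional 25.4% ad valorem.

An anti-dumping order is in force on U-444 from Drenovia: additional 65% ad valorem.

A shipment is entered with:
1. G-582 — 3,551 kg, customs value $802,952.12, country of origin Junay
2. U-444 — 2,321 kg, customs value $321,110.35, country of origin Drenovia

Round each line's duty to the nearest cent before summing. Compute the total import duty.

Line 1 (G-582, Junay, 3,551 kg, $802,952.12):
Base rate for G-582 is 2.5%.
Origin Junay qualifies under the Belon–Junay agreement and G-582 is covered: preferential rate Free applies instead.
The additional-duty order on G-582 targets Drenovia, not Junay; it does not apply.
Duty = $802,952.12 × 0% = $0.00.
Line 2 (U-444, Drenovia, 2,321 kg, $321,110.35):
Base rate for U-444 is 4% + $2.80/kg.
U-444 has an FTA preferential rate, but origin Drenovia is not Junay; base rate stands.
Additional duty on U-444 from Drenovia: +65%. Applied ad valorem rate: 4% + 65% = 69%.
Duty = $321,110.35 × 69% + 2,321 × $2.80 = $228,064.94.
Total = $0.00 + $228,064.94 = $228,064.94.

$228,064.94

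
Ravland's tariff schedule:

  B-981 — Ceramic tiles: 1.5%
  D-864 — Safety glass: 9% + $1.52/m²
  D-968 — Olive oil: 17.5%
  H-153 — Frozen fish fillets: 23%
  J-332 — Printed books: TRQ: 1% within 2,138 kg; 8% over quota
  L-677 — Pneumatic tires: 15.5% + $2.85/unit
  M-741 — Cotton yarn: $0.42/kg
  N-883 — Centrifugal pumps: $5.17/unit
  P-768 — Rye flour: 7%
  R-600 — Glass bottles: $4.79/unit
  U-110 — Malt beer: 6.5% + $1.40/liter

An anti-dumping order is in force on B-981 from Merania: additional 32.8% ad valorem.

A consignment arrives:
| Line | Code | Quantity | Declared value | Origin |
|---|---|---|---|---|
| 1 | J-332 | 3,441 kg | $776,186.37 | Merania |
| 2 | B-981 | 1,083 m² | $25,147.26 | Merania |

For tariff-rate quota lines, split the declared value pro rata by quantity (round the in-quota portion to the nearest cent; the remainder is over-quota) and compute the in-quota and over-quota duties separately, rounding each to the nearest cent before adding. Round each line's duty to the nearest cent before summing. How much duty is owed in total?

$36,961.62

Line 1 (J-332, Merania, 3,441 kg, $776,186.37):
Code J-332 is under a tariff-rate quota (threshold 2,138 kg). In-quota: 2,138 kg at 1%; over-quota: 1,303 kg at 8%.
Pro-rata value split: in-quota = $776,186.37 × 2,138/3,441 = $482,268.66; over-quota = $776,186.37 − $482,268.66 = $293,917.71.
In-quota duty = $482,268.66 × 1% = $4,822.69. Over-quota duty = $293,917.71 × 8% = $23,513.42.
Line duty = $4,822.69 + $23,513.42 = $28,336.11.
Line 2 (B-981, Merania, 1,083 m², $25,147.26):
Base rate for B-981 is 1.5%.
Additional duty on B-981 from Merania: +32.8%. Applied ad valorem rate: 1.5% + 32.8% = 34.3%.
Duty = $25,147.26 × 34.3% = $8,625.51.
Total = $28,336.11 + $8,625.51 = $36,961.62.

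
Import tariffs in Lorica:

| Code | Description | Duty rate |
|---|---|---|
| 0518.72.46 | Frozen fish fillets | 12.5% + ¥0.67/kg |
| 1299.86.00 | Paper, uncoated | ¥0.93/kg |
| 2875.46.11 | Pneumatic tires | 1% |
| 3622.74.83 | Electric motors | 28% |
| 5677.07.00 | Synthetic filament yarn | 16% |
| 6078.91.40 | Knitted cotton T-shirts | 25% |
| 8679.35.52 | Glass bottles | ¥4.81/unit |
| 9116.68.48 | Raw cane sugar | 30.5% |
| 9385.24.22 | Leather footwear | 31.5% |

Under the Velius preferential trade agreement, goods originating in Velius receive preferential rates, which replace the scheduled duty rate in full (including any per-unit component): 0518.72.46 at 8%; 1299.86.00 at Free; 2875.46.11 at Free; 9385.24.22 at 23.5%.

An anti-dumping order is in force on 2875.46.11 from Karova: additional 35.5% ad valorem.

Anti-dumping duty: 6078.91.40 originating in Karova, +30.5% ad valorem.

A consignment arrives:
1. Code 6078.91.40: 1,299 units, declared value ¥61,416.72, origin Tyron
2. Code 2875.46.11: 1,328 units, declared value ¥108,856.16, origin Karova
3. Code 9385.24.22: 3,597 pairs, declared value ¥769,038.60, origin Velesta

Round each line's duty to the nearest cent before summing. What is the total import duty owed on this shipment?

Line 1 (6078.91.40, Tyron, 1,299 units, ¥61,416.72):
Base rate for 6078.91.40 is 25%.
The additional-duty order on 6078.91.40 targets Karova, not Tyron; it does not apply.
Duty = ¥61,416.72 × 25% = ¥15,354.18.
Line 2 (2875.46.11, Karova, 1,328 units, ¥108,856.16):
Base rate for 2875.46.11 is 1%.
2875.46.11 has an FTA preferential rate, but origin Karova is not Velius; base rate stands.
Additional duty on 2875.46.11 from Karova: +35.5%. Applied ad valorem rate: 1% + 35.5% = 36.5%.
Duty = ¥108,856.16 × 36.5% = ¥39,732.50.
Line 3 (9385.24.22, Velesta, 3,597 pairs, ¥769,038.60):
Base rate for 9385.24.22 is 31.5%.
9385.24.22 has an FTA preferential rate, but origin Velesta is not Velius; base rate stands.
Duty = ¥769,038.60 × 31.5% = ¥242,247.16.
Total = ¥15,354.18 + ¥39,732.50 + ¥242,247.16 = ¥297,333.84.

¥297,333.84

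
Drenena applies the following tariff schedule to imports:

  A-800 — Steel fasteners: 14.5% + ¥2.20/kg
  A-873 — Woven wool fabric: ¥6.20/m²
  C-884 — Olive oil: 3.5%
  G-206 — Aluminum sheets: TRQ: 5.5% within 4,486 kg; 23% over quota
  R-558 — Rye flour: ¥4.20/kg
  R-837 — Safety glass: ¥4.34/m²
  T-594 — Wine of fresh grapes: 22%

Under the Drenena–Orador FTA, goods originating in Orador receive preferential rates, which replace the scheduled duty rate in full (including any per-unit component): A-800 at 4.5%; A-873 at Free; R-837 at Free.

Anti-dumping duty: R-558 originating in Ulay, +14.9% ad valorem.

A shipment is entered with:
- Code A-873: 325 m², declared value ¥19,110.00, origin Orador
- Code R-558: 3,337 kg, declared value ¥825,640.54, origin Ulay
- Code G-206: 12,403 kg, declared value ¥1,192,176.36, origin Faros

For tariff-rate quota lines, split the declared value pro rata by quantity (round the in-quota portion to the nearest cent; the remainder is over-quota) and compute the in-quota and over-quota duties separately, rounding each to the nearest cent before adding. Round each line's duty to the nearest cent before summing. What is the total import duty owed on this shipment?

¥335,777.40

Line 1 (A-873, Orador, 325 m², ¥19,110.00):
Base rate for A-873 is ¥6.20/m².
Origin Orador qualifies under the Drenena–Orador agreement and A-873 is covered: preferential rate Free applies instead.
Duty = ¥19,110.00 × 0% = ¥0.00.
Line 2 (R-558, Ulay, 3,337 kg, ¥825,640.54):
Base rate for R-558 is ¥4.20/kg.
Additional duty on R-558 from Ulay: +14.9% ad valorem. Applied ad valorem rate = 14.9%.
Duty = ¥825,640.54 × 14.9% + 3,337 × ¥4.20 = ¥137,035.84.
Line 3 (G-206, Faros, 12,403 kg, ¥1,192,176.36):
Code G-206 is under a tariff-rate quota (threshold 4,486 kg). In-quota: 4,486 kg at 5.5%; over-quota: 7,917 kg at 23%.
Pro-rata value split: in-quota = ¥1,192,176.36 × 4,486/12,403 = ¥431,194.32; over-quota = ¥1,192,176.36 − ¥431,194.32 = ¥760,982.04.
In-quota duty = ¥431,194.32 × 5.5% = ¥23,715.69. Over-quota duty = ¥760,982.04 × 23% = ¥175,025.87.
Line duty = ¥23,715.69 + ¥175,025.87 = ¥198,741.56.
Total = ¥0.00 + ¥137,035.84 + ¥198,741.56 = ¥335,777.40.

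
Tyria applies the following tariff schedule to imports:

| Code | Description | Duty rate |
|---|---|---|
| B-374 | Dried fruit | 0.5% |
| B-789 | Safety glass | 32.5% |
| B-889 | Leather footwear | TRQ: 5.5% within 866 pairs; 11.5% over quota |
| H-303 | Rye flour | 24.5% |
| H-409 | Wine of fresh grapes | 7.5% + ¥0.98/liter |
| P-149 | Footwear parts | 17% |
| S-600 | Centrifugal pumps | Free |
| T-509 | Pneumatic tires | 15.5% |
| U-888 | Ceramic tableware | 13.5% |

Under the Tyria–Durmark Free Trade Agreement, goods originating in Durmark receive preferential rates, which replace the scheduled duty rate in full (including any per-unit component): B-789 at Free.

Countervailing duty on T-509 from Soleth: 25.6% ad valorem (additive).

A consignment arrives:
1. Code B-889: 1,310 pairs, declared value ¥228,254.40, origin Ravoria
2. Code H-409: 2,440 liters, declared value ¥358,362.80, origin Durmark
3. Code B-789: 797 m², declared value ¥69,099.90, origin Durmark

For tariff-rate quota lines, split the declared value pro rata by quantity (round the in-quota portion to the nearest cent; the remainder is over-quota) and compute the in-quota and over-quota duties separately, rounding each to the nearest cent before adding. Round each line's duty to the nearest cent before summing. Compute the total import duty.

Line 1 (B-889, Ravoria, 1,310 pairs, ¥228,254.40):
Code B-889 is under a tariff-rate quota (threshold 866 pairs). In-quota: 866 pairs at 5.5%; over-quota: 444 pairs at 11.5%.
Pro-rata value split: in-quota = ¥228,254.40 × 866/1,310 = ¥150,891.84; over-quota = ¥228,254.40 − ¥150,891.84 = ¥77,362.56.
In-quota duty = ¥150,891.84 × 5.5% = ¥8,299.05. Over-quota duty = ¥77,362.56 × 11.5% = ¥8,896.69.
Line duty = ¥8,299.05 + ¥8,896.69 = ¥17,195.74.
Line 2 (H-409, Durmark, 2,440 liters, ¥358,362.80):
Base rate for H-409 is 7.5% + ¥0.98/liter.
Origin Durmark is the FTA partner but H-409 is not on the preference list; base rate stands.
Duty = ¥358,362.80 × 7.5% + 2,440 × ¥0.98 = ¥29,268.41.
Line 3 (B-789, Durmark, 797 m², ¥69,099.90):
Base rate for B-789 is 32.5%.
Origin Durmark qualifies under the Tyria–Durmark agreement and B-789 is covered: preferential rate Free applies instead.
Duty = ¥69,099.90 × 0% = ¥0.00.
Total = ¥17,195.74 + ¥29,268.41 + ¥0.00 = ¥46,464.15.

¥46,464.15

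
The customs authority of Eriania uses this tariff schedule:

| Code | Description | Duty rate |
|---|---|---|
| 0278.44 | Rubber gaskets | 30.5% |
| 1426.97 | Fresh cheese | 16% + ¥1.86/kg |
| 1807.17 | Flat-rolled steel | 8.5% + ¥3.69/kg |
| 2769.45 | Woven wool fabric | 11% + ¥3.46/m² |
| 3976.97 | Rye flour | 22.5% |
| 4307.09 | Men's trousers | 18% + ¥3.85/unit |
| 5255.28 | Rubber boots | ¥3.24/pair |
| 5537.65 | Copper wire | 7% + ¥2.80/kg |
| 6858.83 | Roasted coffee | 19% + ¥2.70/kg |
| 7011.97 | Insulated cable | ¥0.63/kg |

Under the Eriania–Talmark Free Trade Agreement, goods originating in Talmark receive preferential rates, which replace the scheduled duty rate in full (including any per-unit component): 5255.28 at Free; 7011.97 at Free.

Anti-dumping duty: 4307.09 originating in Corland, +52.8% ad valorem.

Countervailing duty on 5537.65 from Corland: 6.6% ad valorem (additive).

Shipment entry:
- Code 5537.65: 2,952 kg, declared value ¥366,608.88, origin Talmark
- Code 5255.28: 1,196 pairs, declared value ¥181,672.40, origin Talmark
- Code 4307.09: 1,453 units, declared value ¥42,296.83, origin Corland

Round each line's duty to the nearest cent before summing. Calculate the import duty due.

Line 1 (5537.65, Talmark, 2,952 kg, ¥366,608.88):
Base rate for 5537.65 is 7% + ¥2.80/kg.
Origin Talmark is the FTA partner but 5537.65 is not on the preference list; base rate stands.
The additional-duty order on 5537.65 targets Corland, not Talmark; it does not apply.
Duty = ¥366,608.88 × 7% + 2,952 × ¥2.80 = ¥33,928.22.
Line 2 (5255.28, Talmark, 1,196 pairs, ¥181,672.40):
Base rate for 5255.28 is ¥3.24/pair.
Origin Talmark qualifies under the Eriania–Talmark agreement and 5255.28 is covered: preferential rate Free applies instead.
Duty = ¥181,672.40 × 0% = ¥0.00.
Line 3 (4307.09, Corland, 1,453 units, ¥42,296.83):
Base rate for 4307.09 is 18% + ¥3.85/unit.
Additional duty on 4307.09 from Corland: +52.8%. Applied ad valorem rate: 18% + 52.8% = 70.8%.
Duty = ¥42,296.83 × 70.8% + 1,453 × ¥3.85 = ¥35,540.21.
Total = ¥33,928.22 + ¥0.00 + ¥35,540.21 = ¥69,468.43.

¥69,468.43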